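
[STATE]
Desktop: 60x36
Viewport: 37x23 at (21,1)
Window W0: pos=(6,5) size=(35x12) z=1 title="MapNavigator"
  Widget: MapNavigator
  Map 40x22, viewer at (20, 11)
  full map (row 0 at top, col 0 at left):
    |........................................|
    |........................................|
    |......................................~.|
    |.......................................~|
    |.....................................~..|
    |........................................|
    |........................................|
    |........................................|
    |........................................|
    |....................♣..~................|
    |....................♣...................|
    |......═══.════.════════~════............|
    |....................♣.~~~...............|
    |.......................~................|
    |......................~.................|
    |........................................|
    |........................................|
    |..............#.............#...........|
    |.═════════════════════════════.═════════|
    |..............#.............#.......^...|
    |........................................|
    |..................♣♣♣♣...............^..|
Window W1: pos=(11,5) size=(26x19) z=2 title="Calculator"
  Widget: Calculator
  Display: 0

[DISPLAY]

                                     
                                     
                                     
                                     
━━━━━━━━━━━━━━━┓━━━┓                 
or             ┃   ┃                 
───────────────┨───┨                 
              0┃...┃                 
───┬───┐       ┃...┃                 
 9 │ ÷ │       ┃...┃                 
───┼───┤       ┃...┃                 
 6 │ × │       ┃...┃                 
───┼───┤       ┃...┃                 
 3 │ - │       ┃...┃                 
───┼───┤       ┃...┃                 
 = │ + │       ┃━━━┛                 
───┼───┤       ┃                     
 MR│ M+│       ┃                     
───┴───┘       ┃                     
               ┃                     
               ┃                     
               ┃                     
━━━━━━━━━━━━━━━┛                     


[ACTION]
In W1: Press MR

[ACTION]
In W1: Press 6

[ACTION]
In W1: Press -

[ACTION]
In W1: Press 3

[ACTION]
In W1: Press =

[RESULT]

                                     
                                     
                                     
                                     
━━━━━━━━━━━━━━━┓━━━┓                 
or             ┃   ┃                 
───────────────┨───┨                 
              3┃...┃                 
───┬───┐       ┃...┃                 
 9 │ ÷ │       ┃...┃                 
───┼───┤       ┃...┃                 
 6 │ × │       ┃...┃                 
───┼───┤       ┃...┃                 
 3 │ - │       ┃...┃                 
───┼───┤       ┃...┃                 
 = │ + │       ┃━━━┛                 
───┼───┤       ┃                     
 MR│ M+│       ┃                     
───┴───┘       ┃                     
               ┃                     
               ┃                     
               ┃                     
━━━━━━━━━━━━━━━┛                     


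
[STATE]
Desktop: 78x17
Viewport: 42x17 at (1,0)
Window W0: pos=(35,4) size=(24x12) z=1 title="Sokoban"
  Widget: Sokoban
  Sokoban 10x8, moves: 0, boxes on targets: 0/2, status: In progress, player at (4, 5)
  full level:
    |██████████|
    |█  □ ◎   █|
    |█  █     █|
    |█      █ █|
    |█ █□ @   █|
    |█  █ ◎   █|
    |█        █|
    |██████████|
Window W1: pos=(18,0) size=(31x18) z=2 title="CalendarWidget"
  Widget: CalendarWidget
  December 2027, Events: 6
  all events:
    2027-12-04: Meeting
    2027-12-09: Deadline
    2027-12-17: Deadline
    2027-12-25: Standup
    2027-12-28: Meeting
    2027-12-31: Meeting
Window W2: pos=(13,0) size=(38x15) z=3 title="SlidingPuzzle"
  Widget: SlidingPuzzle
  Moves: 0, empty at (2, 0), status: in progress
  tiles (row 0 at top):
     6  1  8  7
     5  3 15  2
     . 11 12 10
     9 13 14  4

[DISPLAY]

            ┏━━━━━━━━━━━━━━━━━━━━━━━━━━━━━
            ┃ SlidingPuzzle               
            ┠─────────────────────────────
            ┃┌────┬────┬────┬────┐        
            ┃│  6 │  1 │  8 │  7 │        
            ┃├────┼────┼────┼────┤        
            ┃│  5 │  3 │ 15 │  2 │        
            ┃├────┼────┼────┼────┤        
            ┃│    │ 11 │ 12 │ 10 │        
            ┃├────┼────┼────┼────┤        
            ┃│  9 │ 13 │ 14 │  4 │        
            ┃└────┴────┴────┴────┘        
            ┃Moves: 0                     
            ┃                             
            ┗━━━━━━━━━━━━━━━━━━━━━━━━━━━━━
                 ┃                        
                 ┃                        


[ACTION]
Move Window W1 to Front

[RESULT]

            ┏━━━━┏━━━━━━━━━━━━━━━━━━━━━━━━
            ┃ Sli┃ CalendarWidget         
            ┠────┠────────────────────────
            ┃┌───┃        December 2027   
            ┃│  6┃Mo Tu We Th Fr Sa Su    
            ┃├───┃       1  2  3  4*  5   
            ┃│  5┃ 6  7  8  9* 10 11 12   
            ┃├───┃13 14 15 16 17* 18 19   
            ┃│   ┃20 21 22 23 24 25* 26   
            ┃├───┃27 28* 29 30 31*        
            ┃│  9┃                        
            ┃└───┃                        
            ┃Move┃                        
            ┃    ┃                        
            ┗━━━━┃                        
                 ┃                        
                 ┃                        


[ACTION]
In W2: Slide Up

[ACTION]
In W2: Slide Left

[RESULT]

            ┏━━━━┏━━━━━━━━━━━━━━━━━━━━━━━━
            ┃ Sli┃ CalendarWidget         
            ┠────┠────────────────────────
            ┃┌───┃        December 2027   
            ┃│  6┃Mo Tu We Th Fr Sa Su    
            ┃├───┃       1  2  3  4*  5   
            ┃│  5┃ 6  7  8  9* 10 11 12   
            ┃├───┃13 14 15 16 17* 18 19   
            ┃│  9┃20 21 22 23 24 25* 26   
            ┃├───┃27 28* 29 30 31*        
            ┃│ 13┃                        
            ┃└───┃                        
            ┃Move┃                        
            ┃    ┃                        
            ┗━━━━┃                        
                 ┃                        
                 ┃                        


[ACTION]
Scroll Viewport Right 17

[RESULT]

┏━━━━━━━━━━━━━━━━━━━━━━━━━━━━━┓━┓         
┃ CalendarWidget              ┃ ┃         
┠─────────────────────────────┨─┨         
┃        December 2027        ┃ ┃         
┃Mo Tu We Th Fr Sa Su         ┃ ┃━━━━━━━┓ 
┃       1  2  3  4*  5        ┃ ┃       ┃ 
┃ 6  7  8  9* 10 11 12        ┃ ┃───────┨ 
┃13 14 15 16 17* 18 19        ┃ ┃       ┃ 
┃20 21 22 23 24 25* 26        ┃ ┃       ┃ 
┃27 28* 29 30 31*             ┃ ┃       ┃ 
┃                             ┃ ┃       ┃ 
┃                             ┃ ┃       ┃ 
┃                             ┃ ┃       ┃ 
┃                             ┃ ┃       ┃ 
┃                             ┃━┛       ┃ 
┃                             ┃━━━━━━━━━┛ 
┃                             ┃           


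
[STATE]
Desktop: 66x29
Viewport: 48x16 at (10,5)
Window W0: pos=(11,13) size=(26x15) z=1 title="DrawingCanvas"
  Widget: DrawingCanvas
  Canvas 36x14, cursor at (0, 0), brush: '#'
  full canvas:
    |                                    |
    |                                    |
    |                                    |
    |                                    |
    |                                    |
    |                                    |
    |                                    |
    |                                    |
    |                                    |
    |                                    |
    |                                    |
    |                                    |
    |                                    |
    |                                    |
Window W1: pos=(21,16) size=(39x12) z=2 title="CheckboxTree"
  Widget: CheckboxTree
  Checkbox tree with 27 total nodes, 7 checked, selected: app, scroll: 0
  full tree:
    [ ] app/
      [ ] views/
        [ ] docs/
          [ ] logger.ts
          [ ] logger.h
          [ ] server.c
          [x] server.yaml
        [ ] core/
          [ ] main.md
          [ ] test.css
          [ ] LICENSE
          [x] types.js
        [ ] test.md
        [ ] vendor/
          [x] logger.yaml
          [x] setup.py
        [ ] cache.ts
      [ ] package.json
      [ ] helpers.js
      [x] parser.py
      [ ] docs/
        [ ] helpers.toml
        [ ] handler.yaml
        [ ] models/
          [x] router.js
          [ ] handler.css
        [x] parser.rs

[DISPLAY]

                                                
                                                
                                                
                                                
                                                
                                                
                                                
                                                
 ┏━━━━━━━━━━━━━━━━━━━━━━━━┓                     
 ┃ DrawingCanvas          ┃                     
 ┠────────────────────────┨                     
 ┃+        ┏━━━━━━━━━━━━━━━━━━━━━━━━━━━━━━━━━━━━
 ┃         ┃ CheckboxTree                       
 ┃         ┠────────────────────────────────────
 ┃         ┃>[-] app/                           
 ┃         ┃   [-] views/                       


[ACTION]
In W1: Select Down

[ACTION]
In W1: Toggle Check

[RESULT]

                                                
                                                
                                                
                                                
                                                
                                                
                                                
                                                
 ┏━━━━━━━━━━━━━━━━━━━━━━━━┓                     
 ┃ DrawingCanvas          ┃                     
 ┠────────────────────────┨                     
 ┃+        ┏━━━━━━━━━━━━━━━━━━━━━━━━━━━━━━━━━━━━
 ┃         ┃ CheckboxTree                       
 ┃         ┠────────────────────────────────────
 ┃         ┃ [-] app/                           
 ┃         ┃>  [x] views/                       


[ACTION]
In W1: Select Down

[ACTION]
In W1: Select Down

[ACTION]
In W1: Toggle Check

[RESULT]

                                                
                                                
                                                
                                                
                                                
                                                
                                                
                                                
 ┏━━━━━━━━━━━━━━━━━━━━━━━━┓                     
 ┃ DrawingCanvas          ┃                     
 ┠────────────────────────┨                     
 ┃+        ┏━━━━━━━━━━━━━━━━━━━━━━━━━━━━━━━━━━━━
 ┃         ┃ CheckboxTree                       
 ┃         ┠────────────────────────────────────
 ┃         ┃ [-] app/                           
 ┃         ┃   [-] views/                       


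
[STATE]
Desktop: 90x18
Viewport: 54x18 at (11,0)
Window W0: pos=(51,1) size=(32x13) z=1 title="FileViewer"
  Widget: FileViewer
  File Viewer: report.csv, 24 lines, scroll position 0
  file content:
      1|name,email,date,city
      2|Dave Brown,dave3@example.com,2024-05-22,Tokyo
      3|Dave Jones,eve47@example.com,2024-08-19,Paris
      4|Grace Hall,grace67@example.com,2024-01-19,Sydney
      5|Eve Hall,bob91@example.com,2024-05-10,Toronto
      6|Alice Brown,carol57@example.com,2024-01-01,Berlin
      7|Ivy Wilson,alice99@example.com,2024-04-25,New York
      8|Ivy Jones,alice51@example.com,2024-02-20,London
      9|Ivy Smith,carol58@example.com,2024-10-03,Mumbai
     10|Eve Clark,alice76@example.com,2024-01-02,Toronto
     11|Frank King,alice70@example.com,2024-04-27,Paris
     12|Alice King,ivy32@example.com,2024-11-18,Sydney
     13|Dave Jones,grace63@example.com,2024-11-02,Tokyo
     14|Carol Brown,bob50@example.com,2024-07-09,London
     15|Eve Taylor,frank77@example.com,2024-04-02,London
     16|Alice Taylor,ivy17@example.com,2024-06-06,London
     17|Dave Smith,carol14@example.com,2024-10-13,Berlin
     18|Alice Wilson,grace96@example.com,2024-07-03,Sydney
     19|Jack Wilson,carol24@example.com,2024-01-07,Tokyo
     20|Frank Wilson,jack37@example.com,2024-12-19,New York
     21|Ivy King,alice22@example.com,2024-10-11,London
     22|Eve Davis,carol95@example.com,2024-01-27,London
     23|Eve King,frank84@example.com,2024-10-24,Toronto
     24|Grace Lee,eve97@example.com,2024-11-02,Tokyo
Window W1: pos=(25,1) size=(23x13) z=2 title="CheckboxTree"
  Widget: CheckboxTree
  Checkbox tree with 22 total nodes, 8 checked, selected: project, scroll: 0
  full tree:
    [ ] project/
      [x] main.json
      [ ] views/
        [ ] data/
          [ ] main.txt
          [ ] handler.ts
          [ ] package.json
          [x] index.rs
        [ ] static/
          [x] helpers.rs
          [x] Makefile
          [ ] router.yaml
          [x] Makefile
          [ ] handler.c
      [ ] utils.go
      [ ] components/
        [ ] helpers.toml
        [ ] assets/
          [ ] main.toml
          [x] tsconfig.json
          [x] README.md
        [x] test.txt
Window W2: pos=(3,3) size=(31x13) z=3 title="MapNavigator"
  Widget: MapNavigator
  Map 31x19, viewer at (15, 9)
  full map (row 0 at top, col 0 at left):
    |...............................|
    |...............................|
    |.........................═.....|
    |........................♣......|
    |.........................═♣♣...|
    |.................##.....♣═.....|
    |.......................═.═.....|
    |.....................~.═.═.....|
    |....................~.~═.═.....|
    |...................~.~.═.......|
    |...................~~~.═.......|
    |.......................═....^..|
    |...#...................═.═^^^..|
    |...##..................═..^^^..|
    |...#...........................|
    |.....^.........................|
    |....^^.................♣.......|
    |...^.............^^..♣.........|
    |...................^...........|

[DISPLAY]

                                                      
              ┏━━━━━━━━━━━━━━━━━━━━━┓   ┏━━━━━━━━━━━━━
              ┃ CheckboxTree        ┃   ┃ FileViewer  
━━━━━━━━━━━━━━━━━━━━━━┓─────────────┨   ┠─────────────
igator                ┃ject/        ┃   ┃name,email,da
──────────────────────┨ain.json     ┃   ┃Dave Brown,da
.........##.....♣═....┃iews/        ┃   ┃Dave Jones,ev
...............═.═....┃ data/       ┃   ┃Grace Hall,gr
.............~.═.═....┃ ] main.txt  ┃   ┃Eve Hall,bob9
............~.~═.═....┃ ] handler.ts┃   ┃Alice Brown,c
.......@...~.~.═......┃ ] package.js┃   ┃Ivy Wilson,al
...........~~~.═......┃x] index.rs  ┃   ┃Ivy Jones,ali
...............═....^.┃ static/     ┃   ┃Ivy Smith,car
...............═.═^^^.┃━━━━━━━━━━━━━┛   ┗━━━━━━━━━━━━━
...............═..^^^.┃                               
━━━━━━━━━━━━━━━━━━━━━━┛                               
                                                      
                                                      


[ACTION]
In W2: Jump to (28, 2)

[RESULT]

                                                      
              ┏━━━━━━━━━━━━━━━━━━━━━┓   ┏━━━━━━━━━━━━━
              ┃ CheckboxTree        ┃   ┃ FileViewer  
━━━━━━━━━━━━━━━━━━━━━━┓─────────────┨   ┠─────────────
igator                ┃ject/        ┃   ┃name,email,da
──────────────────────┨ain.json     ┃   ┃Dave Brown,da
                      ┃iews/        ┃   ┃Dave Jones,ev
                      ┃ data/       ┃   ┃Grace Hall,gr
..........            ┃ ] main.txt  ┃   ┃Eve Hall,bob9
..........            ┃ ] handler.ts┃   ┃Alice Brown,c
....═..@..            ┃ ] package.js┃   ┃Ivy Wilson,al
...♣......            ┃x] index.rs  ┃   ┃Ivy Jones,ali
....═♣♣...            ┃ static/     ┃   ┃Ivy Smith,car
...♣═.....            ┃━━━━━━━━━━━━━┛   ┗━━━━━━━━━━━━━
..═.═.....            ┃                               
━━━━━━━━━━━━━━━━━━━━━━┛                               
                                                      
                                                      


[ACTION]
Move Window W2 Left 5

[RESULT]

                                                      
              ┏━━━━━━━━━━━━━━━━━━━━━┓   ┏━━━━━━━━━━━━━
              ┃ CheckboxTree        ┃   ┃ FileViewer  
━━━━━━━━━━━━━━━━━━━┓────────────────┨   ┠─────────────
tor                ┃project/        ┃   ┃name,email,da
───────────────────┨] main.json     ┃   ┃Dave Brown,da
                   ┃] views/        ┃   ┃Dave Jones,ev
                   ┃[-] data/       ┃   ┃Grace Hall,gr
.......            ┃  [ ] main.txt  ┃   ┃Eve Hall,bob9
.......            ┃  [ ] handler.ts┃   ┃Alice Brown,c
.═..@..            ┃  [ ] package.js┃   ┃Ivy Wilson,al
♣......            ┃  [x] index.rs  ┃   ┃Ivy Jones,ali
.═♣♣...            ┃[-] static/     ┃   ┃Ivy Smith,car
♣═.....            ┃━━━━━━━━━━━━━━━━┛   ┗━━━━━━━━━━━━━
.═.....            ┃                                  
━━━━━━━━━━━━━━━━━━━┛                                  
                                                      
                                                      


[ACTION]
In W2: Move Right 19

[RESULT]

                                                      
              ┏━━━━━━━━━━━━━━━━━━━━━┓   ┏━━━━━━━━━━━━━
              ┃ CheckboxTree        ┃   ┃ FileViewer  
━━━━━━━━━━━━━━━━━━━┓────────────────┨   ┠─────────────
tor                ┃project/        ┃   ┃name,email,da
───────────────────┨] main.json     ┃   ┃Dave Brown,da
                   ┃] views/        ┃   ┃Dave Jones,ev
                   ┃[-] data/       ┃   ┃Grace Hall,gr
.....              ┃  [ ] main.txt  ┃   ┃Eve Hall,bob9
.....              ┃  [ ] handler.ts┃   ┃Alice Brown,c
....@              ┃  [ ] package.js┃   ┃Ivy Wilson,al
.....              ┃  [x] index.rs  ┃   ┃Ivy Jones,ali
♣♣...              ┃[-] static/     ┃   ┃Ivy Smith,car
.....              ┃━━━━━━━━━━━━━━━━┛   ┗━━━━━━━━━━━━━
.....              ┃                                  
━━━━━━━━━━━━━━━━━━━┛                                  
                                                      
                                                      


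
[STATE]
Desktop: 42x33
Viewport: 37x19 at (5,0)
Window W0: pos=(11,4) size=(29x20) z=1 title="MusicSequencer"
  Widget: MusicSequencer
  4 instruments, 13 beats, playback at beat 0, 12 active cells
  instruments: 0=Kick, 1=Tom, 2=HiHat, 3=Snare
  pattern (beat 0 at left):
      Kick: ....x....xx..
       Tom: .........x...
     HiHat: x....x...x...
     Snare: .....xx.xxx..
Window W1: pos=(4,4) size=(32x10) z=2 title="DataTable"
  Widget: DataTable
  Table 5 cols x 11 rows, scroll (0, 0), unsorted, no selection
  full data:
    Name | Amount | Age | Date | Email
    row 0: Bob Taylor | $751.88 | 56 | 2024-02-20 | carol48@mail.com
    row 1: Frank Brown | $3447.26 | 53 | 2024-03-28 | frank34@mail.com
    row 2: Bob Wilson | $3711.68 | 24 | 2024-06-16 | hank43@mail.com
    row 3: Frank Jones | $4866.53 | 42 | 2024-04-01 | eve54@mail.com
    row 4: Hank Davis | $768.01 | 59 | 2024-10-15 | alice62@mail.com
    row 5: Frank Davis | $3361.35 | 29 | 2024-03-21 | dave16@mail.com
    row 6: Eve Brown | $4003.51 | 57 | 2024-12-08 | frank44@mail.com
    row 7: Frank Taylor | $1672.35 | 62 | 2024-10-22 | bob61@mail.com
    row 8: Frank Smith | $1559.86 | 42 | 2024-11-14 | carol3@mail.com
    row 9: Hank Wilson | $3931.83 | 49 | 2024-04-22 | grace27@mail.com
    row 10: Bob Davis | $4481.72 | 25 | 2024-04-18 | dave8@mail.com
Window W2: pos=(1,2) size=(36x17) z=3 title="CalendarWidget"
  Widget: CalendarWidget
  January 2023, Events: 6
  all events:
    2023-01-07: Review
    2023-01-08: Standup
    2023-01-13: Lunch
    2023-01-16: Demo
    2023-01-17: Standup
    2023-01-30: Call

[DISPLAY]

                                     
                                     
━━━━━━━━━━━━━━━━━━━━━━━━━━━━━━━┓     
lendarWidget                   ┃     
───────────────────────────────┨━━┓  
        January 2023           ┃  ┃  
Tu We Th Fr Sa Su              ┃──┨  
                1              ┃  ┃  
 3  4  5  6  7*  8*            ┃  ┃  
10 11 12 13* 14 15             ┃  ┃  
 17* 18 19 20 21 22            ┃  ┃  
24 25 26 27 28 29              ┃  ┃  
 31                            ┃  ┃  
                               ┃  ┃  
                               ┃  ┃  
                               ┃  ┃  
                               ┃  ┃  
                               ┃  ┃  
━━━━━━━━━━━━━━━━━━━━━━━━━━━━━━━┛  ┃  


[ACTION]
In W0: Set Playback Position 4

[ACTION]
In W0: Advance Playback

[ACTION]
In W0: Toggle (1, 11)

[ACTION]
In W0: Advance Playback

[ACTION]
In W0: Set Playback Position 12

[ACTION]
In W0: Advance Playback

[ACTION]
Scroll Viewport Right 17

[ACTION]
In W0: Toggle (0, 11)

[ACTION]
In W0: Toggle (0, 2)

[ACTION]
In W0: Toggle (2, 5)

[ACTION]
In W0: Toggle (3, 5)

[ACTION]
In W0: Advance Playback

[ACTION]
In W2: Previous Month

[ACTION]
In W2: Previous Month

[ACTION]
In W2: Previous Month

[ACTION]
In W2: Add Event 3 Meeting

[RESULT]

                                     
                                     
━━━━━━━━━━━━━━━━━━━━━━━━━━━━━━━┓     
lendarWidget                   ┃     
───────────────────────────────┨━━┓  
        October 2022           ┃  ┃  
Tu We Th Fr Sa Su              ┃──┨  
             1  2              ┃  ┃  
  4  5  6  7  8  9             ┃  ┃  
11 12 13 14 15 16              ┃  ┃  
18 19 20 21 22 23              ┃  ┃  
25 26 27 28 29 30              ┃  ┃  
                               ┃  ┃  
                               ┃  ┃  
                               ┃  ┃  
                               ┃  ┃  
                               ┃  ┃  
                               ┃  ┃  
━━━━━━━━━━━━━━━━━━━━━━━━━━━━━━━┛  ┃  


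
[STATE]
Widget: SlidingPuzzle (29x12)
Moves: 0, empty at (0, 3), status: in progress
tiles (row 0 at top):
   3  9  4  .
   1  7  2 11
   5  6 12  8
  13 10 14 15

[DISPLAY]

┌────┬────┬────┬────┐        
│  3 │  9 │  4 │    │        
├────┼────┼────┼────┤        
│  1 │  7 │  2 │ 11 │        
├────┼────┼────┼────┤        
│  5 │  6 │ 12 │  8 │        
├────┼────┼────┼────┤        
│ 13 │ 10 │ 14 │ 15 │        
└────┴────┴────┴────┘        
Moves: 0                     
                             
                             


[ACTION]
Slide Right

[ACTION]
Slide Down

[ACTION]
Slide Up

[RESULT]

┌────┬────┬────┬────┐        
│  3 │  9 │  2 │  4 │        
├────┼────┼────┼────┤        
│  1 │  7 │    │ 11 │        
├────┼────┼────┼────┤        
│  5 │  6 │ 12 │  8 │        
├────┼────┼────┼────┤        
│ 13 │ 10 │ 14 │ 15 │        
└────┴────┴────┴────┘        
Moves: 2                     
                             
                             


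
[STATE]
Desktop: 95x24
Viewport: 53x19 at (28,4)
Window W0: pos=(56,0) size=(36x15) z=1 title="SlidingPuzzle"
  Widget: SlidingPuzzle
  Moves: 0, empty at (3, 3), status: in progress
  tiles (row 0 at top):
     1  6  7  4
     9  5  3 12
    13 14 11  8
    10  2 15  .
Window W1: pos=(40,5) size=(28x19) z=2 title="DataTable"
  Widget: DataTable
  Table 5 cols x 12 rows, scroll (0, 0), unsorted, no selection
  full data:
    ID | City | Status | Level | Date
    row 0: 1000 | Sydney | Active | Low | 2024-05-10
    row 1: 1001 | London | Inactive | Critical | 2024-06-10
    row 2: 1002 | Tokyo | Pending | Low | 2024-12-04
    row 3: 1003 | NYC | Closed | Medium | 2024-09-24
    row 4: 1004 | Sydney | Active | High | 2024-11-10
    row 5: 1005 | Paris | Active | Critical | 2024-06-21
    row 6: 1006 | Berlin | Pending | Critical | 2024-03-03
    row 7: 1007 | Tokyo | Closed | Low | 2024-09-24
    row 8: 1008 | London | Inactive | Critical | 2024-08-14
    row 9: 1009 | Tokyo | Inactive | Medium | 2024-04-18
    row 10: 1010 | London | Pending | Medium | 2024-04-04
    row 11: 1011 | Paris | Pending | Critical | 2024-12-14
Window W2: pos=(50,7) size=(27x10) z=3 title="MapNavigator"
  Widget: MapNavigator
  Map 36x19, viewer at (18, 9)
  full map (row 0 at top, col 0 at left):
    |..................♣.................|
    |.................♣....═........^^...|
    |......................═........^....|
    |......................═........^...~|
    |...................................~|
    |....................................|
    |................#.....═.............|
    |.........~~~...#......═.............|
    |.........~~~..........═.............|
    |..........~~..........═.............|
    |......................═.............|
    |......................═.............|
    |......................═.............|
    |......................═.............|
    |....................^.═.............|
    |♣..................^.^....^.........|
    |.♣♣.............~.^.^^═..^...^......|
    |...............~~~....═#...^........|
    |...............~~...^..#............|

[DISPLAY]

                            ┃│  1 │  6 │  7 │  4 │   
            ┏━━━━━━━━━━━━━━━━━━━━━━━━━━┓────┼────┤   
            ┃ DataTable                ┃  3 │ 12 │   
            ┠─────────┏━━━━━━━━━━━━━━━━━━━━━━━━━┓┤   
            ┃ID  │City┃ MapNavigator            ┃│   
            ┃────┼────┠─────────────────────────┨┤   
            ┃1000│Sydn┃..........#.....═........┃│   
            ┃1001│Lond┃...~~~...#......═........┃┘   
            ┃1002│Toky┃...~~~..........═........┃    
            ┃1003│NYC ┃....~~......@...═........┃    
            ┃1004│Sydn┃................═........┃━━━━
            ┃1005│Pari┃................═........┃    
            ┃1006│Berl┗━━━━━━━━━━━━━━━━━━━━━━━━━┛    
            ┃1007│Tokyo │Closed  │Low  ┃             
            ┃1008│London│Inactive│Criti┃             
            ┃1009│Tokyo │Inactive│Mediu┃             
            ┃1010│London│Pending │Mediu┃             
            ┃1011│Paris │Pending │Criti┃             
            ┃                          ┃             


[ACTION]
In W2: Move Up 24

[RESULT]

                            ┃│  1 │  6 │  7 │  4 │   
            ┏━━━━━━━━━━━━━━━━━━━━━━━━━━┓────┼────┤   
            ┃ DataTable                ┃  3 │ 12 │   
            ┠─────────┏━━━━━━━━━━━━━━━━━━━━━━━━━┓┤   
            ┃ID  │City┃ MapNavigator            ┃│   
            ┃────┼────┠─────────────────────────┨┤   
            ┃1000│Sydn┃                         ┃│   
            ┃1001│Lond┃                         ┃┘   
            ┃1002│Toky┃                         ┃    
            ┃1003│NYC ┃............@............┃    
            ┃1004│Sydn┃...........♣....═........┃━━━━
            ┃1005│Pari┃................═........┃    
            ┃1006│Berl┗━━━━━━━━━━━━━━━━━━━━━━━━━┛    
            ┃1007│Tokyo │Closed  │Low  ┃             
            ┃1008│London│Inactive│Criti┃             
            ┃1009│Tokyo │Inactive│Mediu┃             
            ┃1010│London│Pending │Mediu┃             
            ┃1011│Paris │Pending │Criti┃             
            ┃                          ┃             


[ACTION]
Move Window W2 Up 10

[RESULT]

                      ┃                         ┃│   
            ┏━━━━━━━━━┃                         ┃┤   
            ┃ DataTabl┃............@............┃│   
            ┠─────────┃...........♣....═........┃┤   
            ┃ID  │City┃................═........┃│   
            ┃────┼────┗━━━━━━━━━━━━━━━━━━━━━━━━━┛┤   
            ┃1000│Sydney│Active  │Low  ┃ 15 │    │   
            ┃1001│London│Inactive│Criti┃────┴────┘   
            ┃1002│Tokyo │Pending │Low  ┃             
            ┃1003│NYC   │Closed  │Mediu┃             
            ┃1004│Sydney│Active  │High ┃━━━━━━━━━━━━━
            ┃1005│Paris │Active  │Criti┃             
            ┃1006│Berlin│Pending │Criti┃             
            ┃1007│Tokyo │Closed  │Low  ┃             
            ┃1008│London│Inactive│Criti┃             
            ┃1009│Tokyo │Inactive│Mediu┃             
            ┃1010│London│Pending │Mediu┃             
            ┃1011│Paris │Pending │Criti┃             
            ┃                          ┃             


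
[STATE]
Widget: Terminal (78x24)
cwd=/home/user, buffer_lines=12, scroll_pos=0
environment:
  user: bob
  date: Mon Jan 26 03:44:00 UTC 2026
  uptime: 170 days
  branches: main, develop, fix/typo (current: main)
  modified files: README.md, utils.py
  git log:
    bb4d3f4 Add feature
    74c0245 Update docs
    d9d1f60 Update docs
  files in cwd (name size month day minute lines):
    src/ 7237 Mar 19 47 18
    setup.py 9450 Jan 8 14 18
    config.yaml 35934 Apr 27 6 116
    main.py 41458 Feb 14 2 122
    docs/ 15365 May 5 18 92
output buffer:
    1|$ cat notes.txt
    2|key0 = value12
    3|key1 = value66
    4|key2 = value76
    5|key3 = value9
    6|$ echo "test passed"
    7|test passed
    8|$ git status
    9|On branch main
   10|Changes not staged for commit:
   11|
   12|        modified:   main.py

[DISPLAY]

$ cat notes.txt                                                               
key0 = value12                                                                
key1 = value66                                                                
key2 = value76                                                                
key3 = value9                                                                 
$ echo "test passed"                                                          
test passed                                                                   
$ git status                                                                  
On branch main                                                                
Changes not staged for commit:                                                
                                                                              
        modified:   main.py                                                   
$ █                                                                           
                                                                              
                                                                              
                                                                              
                                                                              
                                                                              
                                                                              
                                                                              
                                                                              
                                                                              
                                                                              
                                                                              


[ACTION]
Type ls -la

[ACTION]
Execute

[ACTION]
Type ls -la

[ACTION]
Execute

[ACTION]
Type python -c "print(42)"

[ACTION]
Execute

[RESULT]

key2 = value76                                                                
key3 = value9                                                                 
$ echo "test passed"                                                          
test passed                                                                   
$ git status                                                                  
On branch main                                                                
Changes not staged for commit:                                                
                                                                              
        modified:   main.py                                                   
$ ls -la                                                                      
drwxr-xr-x  1 bob group     7237 Mar 19 10:47 src/                            
-rw-r--r--  1 bob group     9450 Jan  8 10:14 setup.py                        
-rw-r--r--  1 bob group    35934 Apr 27 10:06 config.yaml                     
-rw-r--r--  1 bob group    41458 Feb 14 10:02 main.py                         
drwxr-xr-x  1 bob group    15365 May  5 10:18 docs/                           
$ ls -la                                                                      
drwxr-xr-x  1 bob group     7237 Mar 19 10:47 src/                            
-rw-r--r--  1 bob group     9450 Jan  8 10:14 setup.py                        
-rw-r--r--  1 bob group    35934 Apr 27 10:06 config.yaml                     
-rw-r--r--  1 bob group    41458 Feb 14 10:02 main.py                         
drwxr-xr-x  1 bob group    15365 May  5 10:18 docs/                           
$ python -c "print(42)"                                                       
42                                                                            
$ █                                                                           


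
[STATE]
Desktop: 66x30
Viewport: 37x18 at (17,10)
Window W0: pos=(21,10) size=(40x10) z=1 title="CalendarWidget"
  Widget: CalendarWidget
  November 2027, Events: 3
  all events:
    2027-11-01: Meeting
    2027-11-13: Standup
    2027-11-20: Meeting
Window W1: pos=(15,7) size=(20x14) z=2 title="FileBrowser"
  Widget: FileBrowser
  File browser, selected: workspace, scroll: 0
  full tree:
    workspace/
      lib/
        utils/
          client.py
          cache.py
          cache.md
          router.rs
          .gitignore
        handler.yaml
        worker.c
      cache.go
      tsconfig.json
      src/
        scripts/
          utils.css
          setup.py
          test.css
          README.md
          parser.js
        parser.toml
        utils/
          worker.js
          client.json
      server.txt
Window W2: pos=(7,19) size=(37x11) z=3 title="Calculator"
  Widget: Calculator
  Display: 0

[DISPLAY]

 [-] workspace/  ┃━━━━━━━━━━━━━━━━━━━
   [+] lib/      ┃et                 
   cache.go      ┃───────────────────
   tsconfig.json ┃ovember 2027       
   [+] src/      ┃r Sa Su            
   server.txt    ┃ 5  6  7           
                 ┃2 13* 14           
                 ┃9 20* 21           
                 ┃6 27 28            
━━━━━━━━━━━━━━━━━━━━━━━━━━┓━━━━━━━━━━
or                        ┃          
──────────────────────────┨          
                         0┃          
───┬───┐                  ┃          
 9 │ ÷ │                  ┃          
───┼───┤                  ┃          
 6 │ × │                  ┃          
───┼───┤                  ┃          


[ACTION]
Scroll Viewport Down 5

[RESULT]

   cache.go      ┃───────────────────
   tsconfig.json ┃ovember 2027       
   [+] src/      ┃r Sa Su            
   server.txt    ┃ 5  6  7           
                 ┃2 13* 14           
                 ┃9 20* 21           
                 ┃6 27 28            
━━━━━━━━━━━━━━━━━━━━━━━━━━┓━━━━━━━━━━
or                        ┃          
──────────────────────────┨          
                         0┃          
───┬───┐                  ┃          
 9 │ ÷ │                  ┃          
───┼───┤                  ┃          
 6 │ × │                  ┃          
───┼───┤                  ┃          
 3 │ - │                  ┃          
━━━━━━━━━━━━━━━━━━━━━━━━━━┛          


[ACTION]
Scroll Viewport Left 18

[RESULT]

               ┃    cache.go      ┃──
               ┃    tsconfig.json ┃ov
               ┃    [+] src/      ┃r 
               ┃    server.txt    ┃ 5
               ┃                  ┃2 
               ┃                  ┃9 
               ┃                  ┃6 
       ┏━━━━━━━━━━━━━━━━━━━━━━━━━━━━━
       ┃ Calculator                  
       ┠─────────────────────────────
       ┃                             
       ┃┌───┬───┬───┬───┐            
       ┃│ 7 │ 8 │ 9 │ ÷ │            
       ┃├───┼───┼───┼───┤            
       ┃│ 4 │ 5 │ 6 │ × │            
       ┃├───┼───┼───┼───┤            
       ┃│ 1 │ 2 │ 3 │ - │            
       ┗━━━━━━━━━━━━━━━━━━━━━━━━━━━━━


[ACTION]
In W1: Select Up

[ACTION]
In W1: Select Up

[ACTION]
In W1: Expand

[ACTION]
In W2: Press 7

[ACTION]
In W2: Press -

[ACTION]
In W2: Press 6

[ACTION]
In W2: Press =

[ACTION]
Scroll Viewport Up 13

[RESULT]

                                     
                                     
                                     
                                     
                                     
                                     
                                     
               ┏━━━━━━━━━━━━━━━━━━┓  
               ┃ FileBrowser      ┃  
               ┠──────────────────┨  
               ┃> [-] workspace/  ┃━━
               ┃    [+] lib/      ┃et
               ┃    cache.go      ┃──
               ┃    tsconfig.json ┃ov
               ┃    [+] src/      ┃r 
               ┃    server.txt    ┃ 5
               ┃                  ┃2 
               ┃                  ┃9 
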